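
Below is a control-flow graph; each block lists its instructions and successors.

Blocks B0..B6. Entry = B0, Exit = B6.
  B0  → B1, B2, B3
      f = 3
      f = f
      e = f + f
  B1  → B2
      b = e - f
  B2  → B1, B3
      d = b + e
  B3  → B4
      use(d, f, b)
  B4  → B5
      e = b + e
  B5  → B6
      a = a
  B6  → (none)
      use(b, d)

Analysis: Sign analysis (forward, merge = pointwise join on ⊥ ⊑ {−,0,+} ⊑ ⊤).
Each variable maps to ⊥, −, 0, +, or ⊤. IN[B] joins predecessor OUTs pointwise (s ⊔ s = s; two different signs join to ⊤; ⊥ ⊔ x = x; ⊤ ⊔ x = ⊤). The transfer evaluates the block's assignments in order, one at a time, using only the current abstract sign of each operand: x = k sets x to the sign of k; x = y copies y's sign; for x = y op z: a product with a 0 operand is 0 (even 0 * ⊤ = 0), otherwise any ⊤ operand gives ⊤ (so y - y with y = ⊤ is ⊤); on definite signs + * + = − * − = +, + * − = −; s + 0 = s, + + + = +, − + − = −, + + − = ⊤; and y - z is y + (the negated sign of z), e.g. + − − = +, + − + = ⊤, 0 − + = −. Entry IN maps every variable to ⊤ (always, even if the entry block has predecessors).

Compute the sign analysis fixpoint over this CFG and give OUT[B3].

Converged values:
  B0:  IN=(all ⊤)  OUT={e:+, f:+; rest ⊤}
  B1:  IN={e:+, f:+; rest ⊤}  OUT={e:+, f:+; rest ⊤}
  B2:  IN={e:+, f:+; rest ⊤}  OUT={e:+, f:+; rest ⊤}
  B3:  IN={e:+, f:+; rest ⊤}  OUT={e:+, f:+; rest ⊤}
  B4:  IN={e:+, f:+; rest ⊤}  OUT={f:+; rest ⊤}
  B5:  IN={f:+; rest ⊤}  OUT={f:+; rest ⊤}
  B6:  IN={f:+; rest ⊤}  OUT={f:+; rest ⊤}

Merge at B3: IN[B3] = OUT[B0] ⊔ OUT[B2] = {a: ⊤, b: ⊤, c: ⊤, d: ⊤, e: +, f: +}
Applying B3's transfer function to that IN value gives OUT[B3] (row B3 above).

Answer: {a: ⊤, b: ⊤, c: ⊤, d: ⊤, e: +, f: +}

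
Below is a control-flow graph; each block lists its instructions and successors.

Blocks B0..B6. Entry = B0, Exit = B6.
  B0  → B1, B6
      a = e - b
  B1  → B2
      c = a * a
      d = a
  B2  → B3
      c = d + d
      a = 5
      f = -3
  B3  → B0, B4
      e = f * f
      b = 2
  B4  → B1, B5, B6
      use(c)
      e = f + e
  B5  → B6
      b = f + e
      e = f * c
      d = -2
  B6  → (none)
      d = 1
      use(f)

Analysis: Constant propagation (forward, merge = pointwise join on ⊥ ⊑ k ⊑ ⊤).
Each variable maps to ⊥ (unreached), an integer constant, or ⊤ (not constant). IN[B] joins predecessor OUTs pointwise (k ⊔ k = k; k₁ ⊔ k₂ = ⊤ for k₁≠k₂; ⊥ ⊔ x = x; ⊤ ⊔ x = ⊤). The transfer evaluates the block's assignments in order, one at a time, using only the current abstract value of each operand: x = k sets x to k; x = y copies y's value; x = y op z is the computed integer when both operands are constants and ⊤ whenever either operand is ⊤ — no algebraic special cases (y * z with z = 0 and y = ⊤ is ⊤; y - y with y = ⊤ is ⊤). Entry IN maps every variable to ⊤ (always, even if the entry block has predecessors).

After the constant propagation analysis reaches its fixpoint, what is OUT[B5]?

Answer: {a: 5, b: 3, c: ⊤, d: -2, e: ⊤, f: -3}

Working:
Per-block solution:
  B0: | IN=(all ⊤) | OUT=(all ⊤)
  B1: | IN=(all ⊤) | OUT=(all ⊤)
  B2: | IN=(all ⊤) | OUT={a:5, f:-3; rest ⊤}
  B3: | IN={a:5, f:-3; rest ⊤} | OUT={a:5, b:2, e:9, f:-3; rest ⊤}
  B4: | IN={a:5, b:2, e:9, f:-3; rest ⊤} | OUT={a:5, b:2, e:6, f:-3; rest ⊤}
  B5: | IN={a:5, b:2, e:6, f:-3; rest ⊤} | OUT={a:5, b:3, d:-2, f:-3; rest ⊤}
  B6: | IN=(all ⊤) | OUT={d:1; rest ⊤}

Merge at B5: IN[B5] = OUT[B4] = {a: 5, b: 2, c: ⊤, d: ⊤, e: 6, f: -3}
Applying B5's transfer function to that IN value gives OUT[B5] (row B5 above).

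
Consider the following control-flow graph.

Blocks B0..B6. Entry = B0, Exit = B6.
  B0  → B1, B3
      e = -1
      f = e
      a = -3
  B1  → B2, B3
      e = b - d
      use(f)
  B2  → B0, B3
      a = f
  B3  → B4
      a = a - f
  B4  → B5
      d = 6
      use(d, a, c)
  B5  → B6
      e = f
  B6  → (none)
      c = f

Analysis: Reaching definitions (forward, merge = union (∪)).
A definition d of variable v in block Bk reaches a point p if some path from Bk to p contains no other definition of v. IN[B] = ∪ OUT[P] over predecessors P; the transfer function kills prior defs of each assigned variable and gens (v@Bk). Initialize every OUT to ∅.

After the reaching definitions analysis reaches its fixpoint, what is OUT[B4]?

Fixpoint table:
  B0: | IN={a@B2, e@B1, f@B0} | OUT={a@B0, e@B0, f@B0}
  B1: | IN={a@B0, e@B0, f@B0} | OUT={a@B0, e@B1, f@B0}
  B2: | IN={a@B0, e@B1, f@B0} | OUT={a@B2, e@B1, f@B0}
  B3: | IN={a@B0, a@B2, e@B0, e@B1, f@B0} | OUT={a@B3, e@B0, e@B1, f@B0}
  B4: | IN={a@B3, e@B0, e@B1, f@B0} | OUT={a@B3, d@B4, e@B0, e@B1, f@B0}
  B5: | IN={a@B3, d@B4, e@B0, e@B1, f@B0} | OUT={a@B3, d@B4, e@B5, f@B0}
  B6: | IN={a@B3, d@B4, e@B5, f@B0} | OUT={a@B3, c@B6, d@B4, e@B5, f@B0}

Merge at B4: IN[B4] = OUT[B3] = {a@B3, e@B0, e@B1, f@B0}
Applying B4's transfer function to that IN value gives OUT[B4] (row B4 above).

Answer: {a@B3, d@B4, e@B0, e@B1, f@B0}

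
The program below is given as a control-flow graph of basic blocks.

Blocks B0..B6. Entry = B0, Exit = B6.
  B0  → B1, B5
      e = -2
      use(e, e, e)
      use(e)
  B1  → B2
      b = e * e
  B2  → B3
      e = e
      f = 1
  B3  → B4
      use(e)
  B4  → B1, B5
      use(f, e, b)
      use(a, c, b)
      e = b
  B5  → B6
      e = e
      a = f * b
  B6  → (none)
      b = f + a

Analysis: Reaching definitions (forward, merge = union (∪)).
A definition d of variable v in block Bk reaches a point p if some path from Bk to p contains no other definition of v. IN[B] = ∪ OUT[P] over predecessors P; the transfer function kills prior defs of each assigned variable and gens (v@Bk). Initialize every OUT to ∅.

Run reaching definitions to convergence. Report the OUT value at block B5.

Answer: {a@B5, b@B1, e@B5, f@B2}

Derivation:
Fixpoint table:
  B0:  IN={}  OUT={e@B0}
  B1:  IN={b@B1, e@B0, e@B4, f@B2}  OUT={b@B1, e@B0, e@B4, f@B2}
  B2:  IN={b@B1, e@B0, e@B4, f@B2}  OUT={b@B1, e@B2, f@B2}
  B3:  IN={b@B1, e@B2, f@B2}  OUT={b@B1, e@B2, f@B2}
  B4:  IN={b@B1, e@B2, f@B2}  OUT={b@B1, e@B4, f@B2}
  B5:  IN={b@B1, e@B0, e@B4, f@B2}  OUT={a@B5, b@B1, e@B5, f@B2}
  B6:  IN={a@B5, b@B1, e@B5, f@B2}  OUT={a@B5, b@B6, e@B5, f@B2}

Merge at B5: IN[B5] = OUT[B0] ⊔ OUT[B4] = {b@B1, e@B0, e@B4, f@B2}
Applying B5's transfer function to that IN value gives OUT[B5] (row B5 above).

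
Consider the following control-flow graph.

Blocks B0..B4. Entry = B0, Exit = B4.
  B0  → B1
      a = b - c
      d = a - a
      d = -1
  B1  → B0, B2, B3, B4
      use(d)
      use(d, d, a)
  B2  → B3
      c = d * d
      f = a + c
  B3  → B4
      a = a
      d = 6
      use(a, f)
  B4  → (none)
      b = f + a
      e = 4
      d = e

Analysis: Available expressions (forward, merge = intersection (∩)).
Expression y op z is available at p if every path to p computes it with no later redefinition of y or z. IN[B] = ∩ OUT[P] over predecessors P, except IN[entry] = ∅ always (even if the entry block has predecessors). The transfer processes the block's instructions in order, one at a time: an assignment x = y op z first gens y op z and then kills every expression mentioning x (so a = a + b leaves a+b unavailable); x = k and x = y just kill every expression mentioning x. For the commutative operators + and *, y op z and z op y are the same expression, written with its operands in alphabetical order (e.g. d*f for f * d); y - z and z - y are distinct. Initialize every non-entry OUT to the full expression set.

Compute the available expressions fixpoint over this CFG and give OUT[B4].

Answer: {a+f}

Derivation:
Converged values:
  B0:  IN={}  OUT={a-a, b-c}
  B1:  IN={a-a, b-c}  OUT={a-a, b-c}
  B2:  IN={a-a, b-c}  OUT={a+c, a-a, d*d}
  B3:  IN={a-a}  OUT={}
  B4:  IN={}  OUT={a+f}

Merge at B4: IN[B4] = OUT[B1] ∩ OUT[B3] = {}
Applying B4's transfer function to that IN value gives OUT[B4] (row B4 above).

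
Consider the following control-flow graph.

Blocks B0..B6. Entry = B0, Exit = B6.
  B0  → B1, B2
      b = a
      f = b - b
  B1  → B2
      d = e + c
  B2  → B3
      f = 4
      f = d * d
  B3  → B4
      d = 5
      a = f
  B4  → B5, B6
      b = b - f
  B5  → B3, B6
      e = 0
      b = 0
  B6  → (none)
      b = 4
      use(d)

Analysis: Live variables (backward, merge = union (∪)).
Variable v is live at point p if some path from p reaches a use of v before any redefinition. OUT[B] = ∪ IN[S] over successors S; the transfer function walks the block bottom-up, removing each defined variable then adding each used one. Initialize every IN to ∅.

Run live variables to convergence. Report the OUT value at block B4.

Converged values:
  B0:  IN={a, c, d, e}  OUT={b, c, d, e}
  B1:  IN={b, c, e}  OUT={b, d}
  B2:  IN={b, d}  OUT={b, f}
  B3:  IN={b, f}  OUT={b, d, f}
  B4:  IN={b, d, f}  OUT={d, f}
  B5:  IN={d, f}  OUT={b, d, f}
  B6:  IN={d}  OUT={}

Merge at B4: OUT[B4] = IN[B5] ⊔ IN[B6] = {d, f}

Answer: {d, f}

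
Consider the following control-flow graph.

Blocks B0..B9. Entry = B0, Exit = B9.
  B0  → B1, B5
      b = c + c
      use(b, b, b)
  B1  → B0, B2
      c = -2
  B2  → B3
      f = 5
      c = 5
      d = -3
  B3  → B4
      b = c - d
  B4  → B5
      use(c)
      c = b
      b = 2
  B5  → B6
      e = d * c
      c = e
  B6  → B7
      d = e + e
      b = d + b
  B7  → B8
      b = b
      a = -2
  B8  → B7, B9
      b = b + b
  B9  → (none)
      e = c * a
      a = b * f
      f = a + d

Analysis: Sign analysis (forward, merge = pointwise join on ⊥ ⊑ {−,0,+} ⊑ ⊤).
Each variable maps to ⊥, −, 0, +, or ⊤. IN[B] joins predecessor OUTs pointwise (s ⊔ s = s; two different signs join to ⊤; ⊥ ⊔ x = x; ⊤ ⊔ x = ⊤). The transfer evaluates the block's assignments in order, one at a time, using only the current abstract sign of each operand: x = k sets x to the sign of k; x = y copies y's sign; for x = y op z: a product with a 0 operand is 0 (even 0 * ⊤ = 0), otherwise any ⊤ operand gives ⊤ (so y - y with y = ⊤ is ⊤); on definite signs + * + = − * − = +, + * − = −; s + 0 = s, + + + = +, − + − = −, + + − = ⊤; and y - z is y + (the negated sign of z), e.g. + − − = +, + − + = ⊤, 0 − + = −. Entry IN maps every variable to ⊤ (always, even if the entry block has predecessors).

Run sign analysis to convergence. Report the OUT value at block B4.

Fixpoint table:
  B0:   IN=(all ⊤)   OUT=(all ⊤)
  B1:   IN=(all ⊤)   OUT={c:-; rest ⊤}
  B2:   IN={c:-; rest ⊤}   OUT={c:+, d:-, f:+; rest ⊤}
  B3:   IN={c:+, d:-, f:+; rest ⊤}   OUT={b:+, c:+, d:-, f:+; rest ⊤}
  B4:   IN={b:+, c:+, d:-, f:+; rest ⊤}   OUT={b:+, c:+, d:-, f:+; rest ⊤}
  B5:   IN=(all ⊤)   OUT=(all ⊤)
  B6:   IN=(all ⊤)   OUT=(all ⊤)
  B7:   IN=(all ⊤)   OUT={a:-; rest ⊤}
  B8:   IN={a:-; rest ⊤}   OUT={a:-; rest ⊤}
  B9:   IN={a:-; rest ⊤}   OUT=(all ⊤)

Merge at B4: IN[B4] = OUT[B3] = {a: ⊤, b: +, c: +, d: -, e: ⊤, f: +}
Applying B4's transfer function to that IN value gives OUT[B4] (row B4 above).

Answer: {a: ⊤, b: +, c: +, d: -, e: ⊤, f: +}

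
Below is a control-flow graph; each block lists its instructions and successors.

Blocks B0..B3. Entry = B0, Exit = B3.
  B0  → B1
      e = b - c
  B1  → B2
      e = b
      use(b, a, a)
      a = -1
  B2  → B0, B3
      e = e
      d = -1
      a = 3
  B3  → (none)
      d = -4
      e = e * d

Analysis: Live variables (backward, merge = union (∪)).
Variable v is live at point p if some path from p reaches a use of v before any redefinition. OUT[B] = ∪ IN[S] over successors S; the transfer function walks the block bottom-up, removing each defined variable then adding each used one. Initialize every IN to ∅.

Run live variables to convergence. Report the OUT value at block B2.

Answer: {a, b, c, e}

Derivation:
Fixpoint table:
  B0: | IN={a, b, c} | OUT={a, b, c}
  B1: | IN={a, b, c} | OUT={b, c, e}
  B2: | IN={b, c, e} | OUT={a, b, c, e}
  B3: | IN={e} | OUT={}

Merge at B2: OUT[B2] = IN[B0] ⊔ IN[B3] = {a, b, c, e}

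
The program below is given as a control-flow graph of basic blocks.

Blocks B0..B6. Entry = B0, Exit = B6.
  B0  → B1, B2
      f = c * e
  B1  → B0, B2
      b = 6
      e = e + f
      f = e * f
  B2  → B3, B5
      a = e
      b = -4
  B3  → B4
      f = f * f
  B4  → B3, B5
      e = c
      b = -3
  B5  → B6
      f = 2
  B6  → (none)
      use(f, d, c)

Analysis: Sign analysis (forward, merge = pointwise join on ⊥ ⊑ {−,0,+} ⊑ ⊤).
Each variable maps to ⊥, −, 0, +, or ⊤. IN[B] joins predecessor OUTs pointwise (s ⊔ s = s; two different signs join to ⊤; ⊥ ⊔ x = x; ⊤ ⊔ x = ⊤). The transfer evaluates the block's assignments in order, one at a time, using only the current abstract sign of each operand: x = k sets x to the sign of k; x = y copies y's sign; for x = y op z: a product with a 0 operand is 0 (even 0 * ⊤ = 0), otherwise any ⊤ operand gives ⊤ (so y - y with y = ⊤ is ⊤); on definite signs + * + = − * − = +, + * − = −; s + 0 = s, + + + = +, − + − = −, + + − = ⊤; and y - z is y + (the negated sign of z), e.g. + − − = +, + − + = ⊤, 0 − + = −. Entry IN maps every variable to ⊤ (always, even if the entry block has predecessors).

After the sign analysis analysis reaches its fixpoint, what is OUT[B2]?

Answer: {a: ⊤, b: -, c: ⊤, d: ⊤, e: ⊤, f: ⊤}

Working:
Fixpoint table:
  B0:   IN=(all ⊤)   OUT=(all ⊤)
  B1:   IN=(all ⊤)   OUT={b:+; rest ⊤}
  B2:   IN=(all ⊤)   OUT={b:-; rest ⊤}
  B3:   IN={b:-; rest ⊤}   OUT={b:-; rest ⊤}
  B4:   IN={b:-; rest ⊤}   OUT={b:-; rest ⊤}
  B5:   IN={b:-; rest ⊤}   OUT={b:-, f:+; rest ⊤}
  B6:   IN={b:-, f:+; rest ⊤}   OUT={b:-, f:+; rest ⊤}

Merge at B2: IN[B2] = OUT[B0] ⊔ OUT[B1] = {a: ⊤, b: ⊤, c: ⊤, d: ⊤, e: ⊤, f: ⊤}
Applying B2's transfer function to that IN value gives OUT[B2] (row B2 above).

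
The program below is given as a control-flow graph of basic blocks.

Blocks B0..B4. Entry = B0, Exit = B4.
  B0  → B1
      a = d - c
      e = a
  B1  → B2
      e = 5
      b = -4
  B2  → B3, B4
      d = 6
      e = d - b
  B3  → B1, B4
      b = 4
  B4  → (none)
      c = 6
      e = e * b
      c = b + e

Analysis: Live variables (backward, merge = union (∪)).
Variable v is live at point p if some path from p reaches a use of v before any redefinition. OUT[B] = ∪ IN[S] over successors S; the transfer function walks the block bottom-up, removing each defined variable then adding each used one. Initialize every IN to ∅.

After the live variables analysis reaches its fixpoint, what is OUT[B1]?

Per-block solution:
  B0:  IN={c, d}  OUT={}
  B1:  IN={}  OUT={b}
  B2:  IN={b}  OUT={b, e}
  B3:  IN={e}  OUT={b, e}
  B4:  IN={b, e}  OUT={}

Merge at B1: OUT[B1] = IN[B2] = {b}

Answer: {b}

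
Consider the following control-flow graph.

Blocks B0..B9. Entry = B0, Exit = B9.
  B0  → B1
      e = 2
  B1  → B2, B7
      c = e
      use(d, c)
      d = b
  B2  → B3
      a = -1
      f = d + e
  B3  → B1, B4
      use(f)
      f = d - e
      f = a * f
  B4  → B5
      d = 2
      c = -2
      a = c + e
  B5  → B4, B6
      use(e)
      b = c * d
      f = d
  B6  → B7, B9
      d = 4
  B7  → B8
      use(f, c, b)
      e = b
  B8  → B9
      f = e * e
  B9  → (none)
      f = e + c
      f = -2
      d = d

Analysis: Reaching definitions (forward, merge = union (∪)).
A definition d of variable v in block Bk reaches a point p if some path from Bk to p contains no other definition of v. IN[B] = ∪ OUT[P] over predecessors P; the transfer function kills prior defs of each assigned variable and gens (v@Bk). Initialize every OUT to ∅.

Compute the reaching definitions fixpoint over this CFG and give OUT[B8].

Answer: {a@B2, a@B4, b@B5, c@B1, c@B4, d@B1, d@B6, e@B7, f@B8}

Working:
Converged values:
  B0:   IN={}   OUT={e@B0}
  B1:   IN={a@B2, c@B1, d@B1, e@B0, f@B3}   OUT={a@B2, c@B1, d@B1, e@B0, f@B3}
  B2:   IN={a@B2, c@B1, d@B1, e@B0, f@B3}   OUT={a@B2, c@B1, d@B1, e@B0, f@B2}
  B3:   IN={a@B2, c@B1, d@B1, e@B0, f@B2}   OUT={a@B2, c@B1, d@B1, e@B0, f@B3}
  B4:   IN={a@B2, a@B4, b@B5, c@B1, c@B4, d@B1, d@B4, e@B0, f@B3, f@B5}   OUT={a@B4, b@B5, c@B4, d@B4, e@B0, f@B3, f@B5}
  B5:   IN={a@B4, b@B5, c@B4, d@B4, e@B0, f@B3, f@B5}   OUT={a@B4, b@B5, c@B4, d@B4, e@B0, f@B5}
  B6:   IN={a@B4, b@B5, c@B4, d@B4, e@B0, f@B5}   OUT={a@B4, b@B5, c@B4, d@B6, e@B0, f@B5}
  B7:   IN={a@B2, a@B4, b@B5, c@B1, c@B4, d@B1, d@B6, e@B0, f@B3, f@B5}   OUT={a@B2, a@B4, b@B5, c@B1, c@B4, d@B1, d@B6, e@B7, f@B3, f@B5}
  B8:   IN={a@B2, a@B4, b@B5, c@B1, c@B4, d@B1, d@B6, e@B7, f@B3, f@B5}   OUT={a@B2, a@B4, b@B5, c@B1, c@B4, d@B1, d@B6, e@B7, f@B8}
  B9:   IN={a@B2, a@B4, b@B5, c@B1, c@B4, d@B1, d@B6, e@B0, e@B7, f@B5, f@B8}   OUT={a@B2, a@B4, b@B5, c@B1, c@B4, d@B9, e@B0, e@B7, f@B9}

Merge at B8: IN[B8] = OUT[B7] = {a@B2, a@B4, b@B5, c@B1, c@B4, d@B1, d@B6, e@B7, f@B3, f@B5}
Applying B8's transfer function to that IN value gives OUT[B8] (row B8 above).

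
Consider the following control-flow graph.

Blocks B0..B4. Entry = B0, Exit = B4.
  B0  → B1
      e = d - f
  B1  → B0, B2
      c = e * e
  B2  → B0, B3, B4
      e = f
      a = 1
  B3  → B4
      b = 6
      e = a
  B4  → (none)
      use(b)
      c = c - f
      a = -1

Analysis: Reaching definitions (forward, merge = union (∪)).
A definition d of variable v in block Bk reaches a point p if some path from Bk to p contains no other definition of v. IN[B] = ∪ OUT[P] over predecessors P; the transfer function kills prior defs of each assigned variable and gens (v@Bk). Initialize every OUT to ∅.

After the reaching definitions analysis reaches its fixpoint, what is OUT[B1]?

Per-block solution:
  B0:  IN={a@B2, c@B1, e@B0, e@B2}  OUT={a@B2, c@B1, e@B0}
  B1:  IN={a@B2, c@B1, e@B0}  OUT={a@B2, c@B1, e@B0}
  B2:  IN={a@B2, c@B1, e@B0}  OUT={a@B2, c@B1, e@B2}
  B3:  IN={a@B2, c@B1, e@B2}  OUT={a@B2, b@B3, c@B1, e@B3}
  B4:  IN={a@B2, b@B3, c@B1, e@B2, e@B3}  OUT={a@B4, b@B3, c@B4, e@B2, e@B3}

Merge at B1: IN[B1] = OUT[B0] = {a@B2, c@B1, e@B0}
Applying B1's transfer function to that IN value gives OUT[B1] (row B1 above).

Answer: {a@B2, c@B1, e@B0}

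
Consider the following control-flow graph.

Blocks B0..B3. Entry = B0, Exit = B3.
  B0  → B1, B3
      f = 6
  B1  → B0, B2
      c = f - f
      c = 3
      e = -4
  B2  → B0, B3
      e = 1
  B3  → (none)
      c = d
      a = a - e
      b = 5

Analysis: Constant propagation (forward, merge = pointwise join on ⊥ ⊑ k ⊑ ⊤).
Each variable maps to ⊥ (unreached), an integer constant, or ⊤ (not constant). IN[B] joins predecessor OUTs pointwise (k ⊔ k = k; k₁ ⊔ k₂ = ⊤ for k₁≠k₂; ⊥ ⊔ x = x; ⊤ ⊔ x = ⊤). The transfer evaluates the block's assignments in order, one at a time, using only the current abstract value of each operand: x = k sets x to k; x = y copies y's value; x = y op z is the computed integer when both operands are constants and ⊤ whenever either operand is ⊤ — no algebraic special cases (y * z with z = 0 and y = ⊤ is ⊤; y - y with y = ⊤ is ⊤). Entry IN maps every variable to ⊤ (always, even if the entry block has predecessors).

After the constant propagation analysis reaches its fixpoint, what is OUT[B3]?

Converged values:
  B0:  IN=(all ⊤)  OUT={f:6; rest ⊤}
  B1:  IN={f:6; rest ⊤}  OUT={c:3, e:-4, f:6; rest ⊤}
  B2:  IN={c:3, e:-4, f:6; rest ⊤}  OUT={c:3, e:1, f:6; rest ⊤}
  B3:  IN={f:6; rest ⊤}  OUT={b:5, f:6; rest ⊤}

Merge at B3: IN[B3] = OUT[B0] ⊔ OUT[B2] = {a: ⊤, b: ⊤, c: ⊤, d: ⊤, e: ⊤, f: 6}
Applying B3's transfer function to that IN value gives OUT[B3] (row B3 above).

Answer: {a: ⊤, b: 5, c: ⊤, d: ⊤, e: ⊤, f: 6}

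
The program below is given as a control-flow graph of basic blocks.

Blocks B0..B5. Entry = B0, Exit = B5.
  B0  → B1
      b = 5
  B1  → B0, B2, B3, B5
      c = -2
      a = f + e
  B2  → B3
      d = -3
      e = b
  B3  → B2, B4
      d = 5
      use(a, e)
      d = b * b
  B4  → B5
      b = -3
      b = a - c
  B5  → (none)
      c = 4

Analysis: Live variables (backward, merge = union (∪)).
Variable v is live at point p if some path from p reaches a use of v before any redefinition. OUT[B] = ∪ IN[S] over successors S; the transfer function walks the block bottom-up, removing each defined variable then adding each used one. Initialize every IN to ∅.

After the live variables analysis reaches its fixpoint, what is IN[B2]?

Answer: {a, b, c}

Working:
Fixpoint table:
  B0: | IN={e, f} | OUT={b, e, f}
  B1: | IN={b, e, f} | OUT={a, b, c, e, f}
  B2: | IN={a, b, c} | OUT={a, b, c, e}
  B3: | IN={a, b, c, e} | OUT={a, b, c}
  B4: | IN={a, c} | OUT={}
  B5: | IN={} | OUT={}

Merge at B2: OUT[B2] = IN[B3] = {a, b, c, e}
Applying B2's transfer function to that OUT value gives IN[B2] (row B2 above).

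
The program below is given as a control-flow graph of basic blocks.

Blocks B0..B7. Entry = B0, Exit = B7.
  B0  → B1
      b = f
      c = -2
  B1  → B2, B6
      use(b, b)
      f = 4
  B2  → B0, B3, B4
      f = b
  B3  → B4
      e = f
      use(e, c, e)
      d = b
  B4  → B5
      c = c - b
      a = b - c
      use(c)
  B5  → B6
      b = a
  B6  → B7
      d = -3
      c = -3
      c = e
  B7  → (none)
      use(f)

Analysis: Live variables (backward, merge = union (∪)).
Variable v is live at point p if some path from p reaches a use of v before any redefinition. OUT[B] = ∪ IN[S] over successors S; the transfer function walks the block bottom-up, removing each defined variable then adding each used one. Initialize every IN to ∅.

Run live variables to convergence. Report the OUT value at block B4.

Answer: {a, e, f}

Trace:
Per-block solution:
  B0:   IN={e, f}   OUT={b, c, e}
  B1:   IN={b, c, e}   OUT={b, c, e, f}
  B2:   IN={b, c, e}   OUT={b, c, e, f}
  B3:   IN={b, c, f}   OUT={b, c, e, f}
  B4:   IN={b, c, e, f}   OUT={a, e, f}
  B5:   IN={a, e, f}   OUT={e, f}
  B6:   IN={e, f}   OUT={f}
  B7:   IN={f}   OUT={}

Merge at B4: OUT[B4] = IN[B5] = {a, e, f}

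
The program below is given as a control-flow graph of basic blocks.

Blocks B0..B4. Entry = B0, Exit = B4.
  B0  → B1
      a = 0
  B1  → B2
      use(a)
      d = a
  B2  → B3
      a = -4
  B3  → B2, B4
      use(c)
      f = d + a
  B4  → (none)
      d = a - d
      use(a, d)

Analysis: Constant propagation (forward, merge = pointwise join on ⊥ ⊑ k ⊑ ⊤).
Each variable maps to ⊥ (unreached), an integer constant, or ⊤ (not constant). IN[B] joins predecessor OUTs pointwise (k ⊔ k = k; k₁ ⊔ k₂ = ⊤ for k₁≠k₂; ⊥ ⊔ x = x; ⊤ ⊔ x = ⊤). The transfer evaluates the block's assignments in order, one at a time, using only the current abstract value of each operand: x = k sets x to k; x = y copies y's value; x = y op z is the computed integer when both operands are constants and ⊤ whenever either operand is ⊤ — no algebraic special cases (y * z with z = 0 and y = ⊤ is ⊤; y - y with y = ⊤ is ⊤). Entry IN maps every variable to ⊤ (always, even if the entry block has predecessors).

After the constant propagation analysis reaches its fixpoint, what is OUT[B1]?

Per-block solution:
  B0:  IN=(all ⊤)  OUT={a:0; rest ⊤}
  B1:  IN={a:0; rest ⊤}  OUT={a:0, d:0; rest ⊤}
  B2:  IN={d:0; rest ⊤}  OUT={a:-4, d:0; rest ⊤}
  B3:  IN={a:-4, d:0; rest ⊤}  OUT={a:-4, d:0, f:-4; rest ⊤}
  B4:  IN={a:-4, d:0, f:-4; rest ⊤}  OUT={a:-4, d:-4, f:-4; rest ⊤}

Merge at B1: IN[B1] = OUT[B0] = {a: 0, b: ⊤, c: ⊤, d: ⊤, e: ⊤, f: ⊤}
Applying B1's transfer function to that IN value gives OUT[B1] (row B1 above).

Answer: {a: 0, b: ⊤, c: ⊤, d: 0, e: ⊤, f: ⊤}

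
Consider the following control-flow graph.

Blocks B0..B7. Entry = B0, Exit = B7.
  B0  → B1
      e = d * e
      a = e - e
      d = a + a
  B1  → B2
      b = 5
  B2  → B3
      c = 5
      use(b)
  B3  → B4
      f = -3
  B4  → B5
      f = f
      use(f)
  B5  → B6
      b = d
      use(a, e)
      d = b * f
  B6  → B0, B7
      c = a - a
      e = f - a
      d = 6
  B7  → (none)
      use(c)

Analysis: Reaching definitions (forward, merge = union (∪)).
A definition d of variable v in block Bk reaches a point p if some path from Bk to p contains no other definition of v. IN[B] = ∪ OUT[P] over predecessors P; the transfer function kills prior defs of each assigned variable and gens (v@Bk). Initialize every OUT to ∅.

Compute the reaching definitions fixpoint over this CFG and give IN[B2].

Fixpoint table:
  B0:  IN={a@B0, b@B5, c@B6, d@B6, e@B6, f@B4}  OUT={a@B0, b@B5, c@B6, d@B0, e@B0, f@B4}
  B1:  IN={a@B0, b@B5, c@B6, d@B0, e@B0, f@B4}  OUT={a@B0, b@B1, c@B6, d@B0, e@B0, f@B4}
  B2:  IN={a@B0, b@B1, c@B6, d@B0, e@B0, f@B4}  OUT={a@B0, b@B1, c@B2, d@B0, e@B0, f@B4}
  B3:  IN={a@B0, b@B1, c@B2, d@B0, e@B0, f@B4}  OUT={a@B0, b@B1, c@B2, d@B0, e@B0, f@B3}
  B4:  IN={a@B0, b@B1, c@B2, d@B0, e@B0, f@B3}  OUT={a@B0, b@B1, c@B2, d@B0, e@B0, f@B4}
  B5:  IN={a@B0, b@B1, c@B2, d@B0, e@B0, f@B4}  OUT={a@B0, b@B5, c@B2, d@B5, e@B0, f@B4}
  B6:  IN={a@B0, b@B5, c@B2, d@B5, e@B0, f@B4}  OUT={a@B0, b@B5, c@B6, d@B6, e@B6, f@B4}
  B7:  IN={a@B0, b@B5, c@B6, d@B6, e@B6, f@B4}  OUT={a@B0, b@B5, c@B6, d@B6, e@B6, f@B4}

Merge at B2: IN[B2] = OUT[B1] = {a@B0, b@B1, c@B6, d@B0, e@B0, f@B4}

Answer: {a@B0, b@B1, c@B6, d@B0, e@B0, f@B4}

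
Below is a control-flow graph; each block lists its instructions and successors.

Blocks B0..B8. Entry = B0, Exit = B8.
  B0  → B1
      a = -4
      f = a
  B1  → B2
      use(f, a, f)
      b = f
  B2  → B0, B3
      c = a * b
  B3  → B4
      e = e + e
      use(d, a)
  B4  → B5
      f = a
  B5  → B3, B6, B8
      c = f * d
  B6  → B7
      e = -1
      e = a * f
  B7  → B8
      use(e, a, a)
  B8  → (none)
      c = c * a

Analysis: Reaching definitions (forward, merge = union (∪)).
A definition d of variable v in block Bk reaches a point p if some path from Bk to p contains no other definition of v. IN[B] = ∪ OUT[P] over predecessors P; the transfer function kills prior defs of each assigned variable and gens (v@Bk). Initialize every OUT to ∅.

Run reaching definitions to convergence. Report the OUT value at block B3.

Converged values:
  B0:   IN={a@B0, b@B1, c@B2, f@B0}   OUT={a@B0, b@B1, c@B2, f@B0}
  B1:   IN={a@B0, b@B1, c@B2, f@B0}   OUT={a@B0, b@B1, c@B2, f@B0}
  B2:   IN={a@B0, b@B1, c@B2, f@B0}   OUT={a@B0, b@B1, c@B2, f@B0}
  B3:   IN={a@B0, b@B1, c@B2, c@B5, e@B3, f@B0, f@B4}   OUT={a@B0, b@B1, c@B2, c@B5, e@B3, f@B0, f@B4}
  B4:   IN={a@B0, b@B1, c@B2, c@B5, e@B3, f@B0, f@B4}   OUT={a@B0, b@B1, c@B2, c@B5, e@B3, f@B4}
  B5:   IN={a@B0, b@B1, c@B2, c@B5, e@B3, f@B4}   OUT={a@B0, b@B1, c@B5, e@B3, f@B4}
  B6:   IN={a@B0, b@B1, c@B5, e@B3, f@B4}   OUT={a@B0, b@B1, c@B5, e@B6, f@B4}
  B7:   IN={a@B0, b@B1, c@B5, e@B6, f@B4}   OUT={a@B0, b@B1, c@B5, e@B6, f@B4}
  B8:   IN={a@B0, b@B1, c@B5, e@B3, e@B6, f@B4}   OUT={a@B0, b@B1, c@B8, e@B3, e@B6, f@B4}

Merge at B3: IN[B3] = OUT[B2] ⊔ OUT[B5] = {a@B0, b@B1, c@B2, c@B5, e@B3, f@B0, f@B4}
Applying B3's transfer function to that IN value gives OUT[B3] (row B3 above).

Answer: {a@B0, b@B1, c@B2, c@B5, e@B3, f@B0, f@B4}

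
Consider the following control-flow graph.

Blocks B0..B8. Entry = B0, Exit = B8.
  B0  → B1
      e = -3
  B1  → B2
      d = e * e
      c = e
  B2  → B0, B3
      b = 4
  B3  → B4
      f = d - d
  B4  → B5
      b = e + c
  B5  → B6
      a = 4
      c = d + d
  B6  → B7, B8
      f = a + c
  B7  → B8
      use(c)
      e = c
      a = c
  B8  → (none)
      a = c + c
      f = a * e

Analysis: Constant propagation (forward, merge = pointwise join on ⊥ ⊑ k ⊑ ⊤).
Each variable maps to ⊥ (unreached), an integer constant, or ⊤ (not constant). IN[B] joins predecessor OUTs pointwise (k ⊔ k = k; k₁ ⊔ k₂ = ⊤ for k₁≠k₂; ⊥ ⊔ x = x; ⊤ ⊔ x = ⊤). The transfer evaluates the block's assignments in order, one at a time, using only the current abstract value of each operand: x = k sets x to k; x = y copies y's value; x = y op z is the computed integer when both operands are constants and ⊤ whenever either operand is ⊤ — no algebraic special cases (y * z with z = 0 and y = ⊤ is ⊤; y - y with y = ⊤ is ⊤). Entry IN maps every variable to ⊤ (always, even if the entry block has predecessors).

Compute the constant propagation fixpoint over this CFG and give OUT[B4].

Answer: {a: ⊤, b: -6, c: -3, d: 9, e: -3, f: 0}

Derivation:
Converged values:
  B0:  IN=(all ⊤)  OUT={e:-3; rest ⊤}
  B1:  IN={e:-3; rest ⊤}  OUT={c:-3, d:9, e:-3; rest ⊤}
  B2:  IN={c:-3, d:9, e:-3; rest ⊤}  OUT={b:4, c:-3, d:9, e:-3; rest ⊤}
  B3:  IN={b:4, c:-3, d:9, e:-3; rest ⊤}  OUT={b:4, c:-3, d:9, e:-3, f:0; rest ⊤}
  B4:  IN={b:4, c:-3, d:9, e:-3, f:0; rest ⊤}  OUT={b:-6, c:-3, d:9, e:-3, f:0; rest ⊤}
  B5:  IN={b:-6, c:-3, d:9, e:-3, f:0; rest ⊤}  OUT={a:4, b:-6, c:18, d:9, e:-3, f:0; rest ⊤}
  B6:  IN={a:4, b:-6, c:18, d:9, e:-3, f:0; rest ⊤}  OUT={a:4, b:-6, c:18, d:9, e:-3, f:22; rest ⊤}
  B7:  IN={a:4, b:-6, c:18, d:9, e:-3, f:22; rest ⊤}  OUT={a:18, b:-6, c:18, d:9, e:18, f:22; rest ⊤}
  B8:  IN={b:-6, c:18, d:9, f:22; rest ⊤}  OUT={a:36, b:-6, c:18, d:9; rest ⊤}

Merge at B4: IN[B4] = OUT[B3] = {a: ⊤, b: 4, c: -3, d: 9, e: -3, f: 0}
Applying B4's transfer function to that IN value gives OUT[B4] (row B4 above).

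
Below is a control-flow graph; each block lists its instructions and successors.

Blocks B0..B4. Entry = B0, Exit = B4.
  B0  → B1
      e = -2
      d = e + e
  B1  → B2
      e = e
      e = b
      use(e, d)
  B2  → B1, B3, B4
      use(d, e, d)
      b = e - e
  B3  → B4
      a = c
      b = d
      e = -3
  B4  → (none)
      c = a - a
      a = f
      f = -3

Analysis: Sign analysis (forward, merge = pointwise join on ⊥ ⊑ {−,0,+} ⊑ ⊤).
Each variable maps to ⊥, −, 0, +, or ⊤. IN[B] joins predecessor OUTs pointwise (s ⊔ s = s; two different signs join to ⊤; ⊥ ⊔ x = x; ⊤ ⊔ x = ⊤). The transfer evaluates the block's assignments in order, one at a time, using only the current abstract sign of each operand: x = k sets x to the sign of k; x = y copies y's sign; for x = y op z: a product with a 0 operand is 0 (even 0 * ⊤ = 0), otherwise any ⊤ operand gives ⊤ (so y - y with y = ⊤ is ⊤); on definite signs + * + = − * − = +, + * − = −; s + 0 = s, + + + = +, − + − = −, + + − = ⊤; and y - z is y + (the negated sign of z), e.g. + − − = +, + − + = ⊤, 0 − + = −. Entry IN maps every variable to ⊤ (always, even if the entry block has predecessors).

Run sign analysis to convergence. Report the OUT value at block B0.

Answer: {a: ⊤, b: ⊤, c: ⊤, d: -, e: -, f: ⊤}

Working:
Per-block solution:
  B0:   IN=(all ⊤)   OUT={d:-, e:-; rest ⊤}
  B1:   IN={d:-; rest ⊤}   OUT={d:-; rest ⊤}
  B2:   IN={d:-; rest ⊤}   OUT={d:-; rest ⊤}
  B3:   IN={d:-; rest ⊤}   OUT={b:-, d:-, e:-; rest ⊤}
  B4:   IN={d:-; rest ⊤}   OUT={d:-, f:-; rest ⊤}

B0 is the boundary node: IN[B0] = {a: ⊤, b: ⊤, c: ⊤, d: ⊤, e: ⊤, f: ⊤}
Applying B0's transfer function to that IN value gives OUT[B0] (row B0 above).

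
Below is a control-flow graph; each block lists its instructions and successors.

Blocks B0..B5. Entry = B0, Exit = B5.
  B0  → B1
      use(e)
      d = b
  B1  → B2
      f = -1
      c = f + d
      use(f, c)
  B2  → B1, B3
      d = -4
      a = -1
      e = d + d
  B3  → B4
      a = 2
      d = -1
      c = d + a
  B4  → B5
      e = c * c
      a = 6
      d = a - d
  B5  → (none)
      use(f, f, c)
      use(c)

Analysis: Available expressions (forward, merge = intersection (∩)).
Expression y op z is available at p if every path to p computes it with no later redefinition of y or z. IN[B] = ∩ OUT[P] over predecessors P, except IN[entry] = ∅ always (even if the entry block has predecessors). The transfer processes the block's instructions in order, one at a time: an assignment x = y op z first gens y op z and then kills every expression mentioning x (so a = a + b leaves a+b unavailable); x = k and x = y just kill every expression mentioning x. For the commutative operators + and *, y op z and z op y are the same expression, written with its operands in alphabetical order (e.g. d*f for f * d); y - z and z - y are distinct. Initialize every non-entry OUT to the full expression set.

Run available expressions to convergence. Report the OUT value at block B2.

Answer: {d+d}

Derivation:
Converged values:
  B0:   IN={}   OUT={}
  B1:   IN={}   OUT={d+f}
  B2:   IN={d+f}   OUT={d+d}
  B3:   IN={d+d}   OUT={a+d}
  B4:   IN={a+d}   OUT={c*c}
  B5:   IN={c*c}   OUT={c*c}

Merge at B2: IN[B2] = OUT[B1] = {d+f}
Applying B2's transfer function to that IN value gives OUT[B2] (row B2 above).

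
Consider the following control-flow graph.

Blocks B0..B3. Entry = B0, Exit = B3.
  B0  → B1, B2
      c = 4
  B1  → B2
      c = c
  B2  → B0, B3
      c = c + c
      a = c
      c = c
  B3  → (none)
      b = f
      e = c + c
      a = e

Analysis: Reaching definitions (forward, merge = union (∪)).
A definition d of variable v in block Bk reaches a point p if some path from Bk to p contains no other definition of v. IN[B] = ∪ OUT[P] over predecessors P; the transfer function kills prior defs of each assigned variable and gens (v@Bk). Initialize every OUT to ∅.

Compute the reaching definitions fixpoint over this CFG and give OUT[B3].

Fixpoint table:
  B0: | IN={a@B2, c@B2} | OUT={a@B2, c@B0}
  B1: | IN={a@B2, c@B0} | OUT={a@B2, c@B1}
  B2: | IN={a@B2, c@B0, c@B1} | OUT={a@B2, c@B2}
  B3: | IN={a@B2, c@B2} | OUT={a@B3, b@B3, c@B2, e@B3}

Merge at B3: IN[B3] = OUT[B2] = {a@B2, c@B2}
Applying B3's transfer function to that IN value gives OUT[B3] (row B3 above).

Answer: {a@B3, b@B3, c@B2, e@B3}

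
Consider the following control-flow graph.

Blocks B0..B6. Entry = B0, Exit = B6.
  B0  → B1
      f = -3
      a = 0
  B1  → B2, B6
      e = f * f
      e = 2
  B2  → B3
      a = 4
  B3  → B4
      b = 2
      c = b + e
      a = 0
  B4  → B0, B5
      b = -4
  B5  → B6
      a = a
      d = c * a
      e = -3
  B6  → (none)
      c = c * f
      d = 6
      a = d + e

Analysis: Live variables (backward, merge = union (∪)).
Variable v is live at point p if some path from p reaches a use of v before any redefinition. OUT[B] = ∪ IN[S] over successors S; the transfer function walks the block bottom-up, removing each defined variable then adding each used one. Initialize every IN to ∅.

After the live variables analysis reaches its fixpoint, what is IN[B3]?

Fixpoint table:
  B0: | IN={c} | OUT={c, f}
  B1: | IN={c, f} | OUT={c, e, f}
  B2: | IN={e, f} | OUT={e, f}
  B3: | IN={e, f} | OUT={a, c, f}
  B4: | IN={a, c, f} | OUT={a, c, f}
  B5: | IN={a, c, f} | OUT={c, e, f}
  B6: | IN={c, e, f} | OUT={}

Merge at B3: OUT[B3] = IN[B4] = {a, c, f}
Applying B3's transfer function to that OUT value gives IN[B3] (row B3 above).

Answer: {e, f}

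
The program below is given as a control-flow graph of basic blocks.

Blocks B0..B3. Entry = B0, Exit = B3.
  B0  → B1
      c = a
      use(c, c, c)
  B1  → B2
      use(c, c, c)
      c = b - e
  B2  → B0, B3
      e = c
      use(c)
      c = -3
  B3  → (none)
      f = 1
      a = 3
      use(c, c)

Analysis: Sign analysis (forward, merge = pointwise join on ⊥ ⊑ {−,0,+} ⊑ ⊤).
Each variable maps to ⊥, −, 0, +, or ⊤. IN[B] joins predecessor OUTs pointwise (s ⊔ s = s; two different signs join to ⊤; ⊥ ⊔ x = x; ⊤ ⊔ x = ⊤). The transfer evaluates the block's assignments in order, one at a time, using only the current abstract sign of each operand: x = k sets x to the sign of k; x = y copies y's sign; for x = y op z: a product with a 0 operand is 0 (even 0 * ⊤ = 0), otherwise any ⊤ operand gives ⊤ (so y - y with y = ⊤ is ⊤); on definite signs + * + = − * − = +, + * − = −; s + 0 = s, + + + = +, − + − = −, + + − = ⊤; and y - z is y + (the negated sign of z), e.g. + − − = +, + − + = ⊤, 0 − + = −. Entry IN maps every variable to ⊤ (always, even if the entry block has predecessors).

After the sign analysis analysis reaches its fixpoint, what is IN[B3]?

Answer: {a: ⊤, b: ⊤, c: -, d: ⊤, e: ⊤, f: ⊤}

Working:
Converged values:
  B0: | IN=(all ⊤) | OUT=(all ⊤)
  B1: | IN=(all ⊤) | OUT=(all ⊤)
  B2: | IN=(all ⊤) | OUT={c:-; rest ⊤}
  B3: | IN={c:-; rest ⊤} | OUT={a:+, c:-, f:+; rest ⊤}

Merge at B3: IN[B3] = OUT[B2] = {a: ⊤, b: ⊤, c: -, d: ⊤, e: ⊤, f: ⊤}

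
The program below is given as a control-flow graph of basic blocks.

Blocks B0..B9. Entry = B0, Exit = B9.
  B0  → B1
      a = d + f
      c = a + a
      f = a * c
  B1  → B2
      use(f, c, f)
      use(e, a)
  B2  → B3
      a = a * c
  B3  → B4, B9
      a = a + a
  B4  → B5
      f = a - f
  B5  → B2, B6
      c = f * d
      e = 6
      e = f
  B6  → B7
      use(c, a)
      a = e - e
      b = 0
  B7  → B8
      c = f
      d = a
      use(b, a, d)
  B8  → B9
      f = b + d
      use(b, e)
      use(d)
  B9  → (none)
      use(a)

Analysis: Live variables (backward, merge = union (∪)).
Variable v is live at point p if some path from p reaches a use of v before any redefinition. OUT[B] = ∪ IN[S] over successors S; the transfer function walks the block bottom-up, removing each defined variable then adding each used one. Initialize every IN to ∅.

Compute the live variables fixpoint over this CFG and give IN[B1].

Answer: {a, c, d, e, f}

Trace:
Per-block solution:
  B0: | IN={d, e, f} | OUT={a, c, d, e, f}
  B1: | IN={a, c, d, e, f} | OUT={a, c, d, f}
  B2: | IN={a, c, d, f} | OUT={a, d, f}
  B3: | IN={a, d, f} | OUT={a, d, f}
  B4: | IN={a, d, f} | OUT={a, d, f}
  B5: | IN={a, d, f} | OUT={a, c, d, e, f}
  B6: | IN={a, c, e, f} | OUT={a, b, e, f}
  B7: | IN={a, b, e, f} | OUT={a, b, d, e}
  B8: | IN={a, b, d, e} | OUT={a}
  B9: | IN={a} | OUT={}

Merge at B1: OUT[B1] = IN[B2] = {a, c, d, f}
Applying B1's transfer function to that OUT value gives IN[B1] (row B1 above).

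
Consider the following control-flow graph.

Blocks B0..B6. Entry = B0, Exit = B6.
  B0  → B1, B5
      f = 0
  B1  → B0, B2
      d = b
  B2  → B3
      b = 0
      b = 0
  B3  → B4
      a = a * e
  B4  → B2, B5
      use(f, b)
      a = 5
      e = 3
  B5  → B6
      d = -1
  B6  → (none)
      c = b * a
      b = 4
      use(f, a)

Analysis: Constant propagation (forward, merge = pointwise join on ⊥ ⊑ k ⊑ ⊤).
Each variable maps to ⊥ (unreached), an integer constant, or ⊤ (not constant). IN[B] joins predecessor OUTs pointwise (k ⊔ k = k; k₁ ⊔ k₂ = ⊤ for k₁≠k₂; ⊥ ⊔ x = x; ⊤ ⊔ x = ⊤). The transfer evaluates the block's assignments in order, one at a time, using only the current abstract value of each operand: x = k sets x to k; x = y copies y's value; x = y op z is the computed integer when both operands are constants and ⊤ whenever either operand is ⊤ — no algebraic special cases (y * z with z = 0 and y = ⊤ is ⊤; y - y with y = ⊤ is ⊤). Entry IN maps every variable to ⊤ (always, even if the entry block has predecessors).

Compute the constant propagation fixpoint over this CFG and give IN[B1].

Converged values:
  B0:   IN=(all ⊤)   OUT={f:0; rest ⊤}
  B1:   IN={f:0; rest ⊤}   OUT={f:0; rest ⊤}
  B2:   IN={f:0; rest ⊤}   OUT={b:0, f:0; rest ⊤}
  B3:   IN={b:0, f:0; rest ⊤}   OUT={b:0, f:0; rest ⊤}
  B4:   IN={b:0, f:0; rest ⊤}   OUT={a:5, b:0, e:3, f:0; rest ⊤}
  B5:   IN={f:0; rest ⊤}   OUT={d:-1, f:0; rest ⊤}
  B6:   IN={d:-1, f:0; rest ⊤}   OUT={b:4, d:-1, f:0; rest ⊤}

Merge at B1: IN[B1] = OUT[B0] = {a: ⊤, b: ⊤, c: ⊤, d: ⊤, e: ⊤, f: 0}

Answer: {a: ⊤, b: ⊤, c: ⊤, d: ⊤, e: ⊤, f: 0}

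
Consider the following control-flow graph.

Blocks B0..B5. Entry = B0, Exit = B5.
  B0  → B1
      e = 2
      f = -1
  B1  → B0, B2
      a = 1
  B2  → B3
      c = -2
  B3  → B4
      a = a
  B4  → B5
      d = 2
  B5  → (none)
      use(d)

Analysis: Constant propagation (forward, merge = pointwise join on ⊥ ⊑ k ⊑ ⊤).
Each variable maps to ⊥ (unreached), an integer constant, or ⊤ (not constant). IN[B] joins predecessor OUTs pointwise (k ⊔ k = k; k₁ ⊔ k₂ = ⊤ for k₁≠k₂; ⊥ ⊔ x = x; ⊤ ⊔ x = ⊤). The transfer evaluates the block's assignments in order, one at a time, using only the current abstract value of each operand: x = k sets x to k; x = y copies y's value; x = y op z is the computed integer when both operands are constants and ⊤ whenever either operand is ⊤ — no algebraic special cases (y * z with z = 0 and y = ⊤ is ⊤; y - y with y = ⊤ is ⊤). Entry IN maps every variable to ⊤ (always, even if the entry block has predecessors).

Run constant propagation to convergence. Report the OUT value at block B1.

Per-block solution:
  B0:  IN=(all ⊤)  OUT={e:2, f:-1; rest ⊤}
  B1:  IN={e:2, f:-1; rest ⊤}  OUT={a:1, e:2, f:-1; rest ⊤}
  B2:  IN={a:1, e:2, f:-1; rest ⊤}  OUT={a:1, c:-2, e:2, f:-1; rest ⊤}
  B3:  IN={a:1, c:-2, e:2, f:-1; rest ⊤}  OUT={a:1, c:-2, e:2, f:-1; rest ⊤}
  B4:  IN={a:1, c:-2, e:2, f:-1; rest ⊤}  OUT={a:1, c:-2, d:2, e:2, f:-1; rest ⊤}
  B5:  IN={a:1, c:-2, d:2, e:2, f:-1; rest ⊤}  OUT={a:1, c:-2, d:2, e:2, f:-1; rest ⊤}

Merge at B1: IN[B1] = OUT[B0] = {a: ⊤, b: ⊤, c: ⊤, d: ⊤, e: 2, f: -1}
Applying B1's transfer function to that IN value gives OUT[B1] (row B1 above).

Answer: {a: 1, b: ⊤, c: ⊤, d: ⊤, e: 2, f: -1}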